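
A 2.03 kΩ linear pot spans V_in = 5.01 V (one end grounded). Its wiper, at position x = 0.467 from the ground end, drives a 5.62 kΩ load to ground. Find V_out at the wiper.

Split the track: R_lower = x·R_p = 0.9480 kΩ, R_upper = (1−x)·R_p = 1.082 kΩ.
(x·R_p) ‖ R_L = 0.8112 kΩ.
Loaded-divider output: V_out = 5.01 × 0.4285 = 2.147 V.

V_out ≈ 2.15 V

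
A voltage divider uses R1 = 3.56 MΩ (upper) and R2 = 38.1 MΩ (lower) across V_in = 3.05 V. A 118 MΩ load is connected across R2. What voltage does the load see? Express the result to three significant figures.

The load sits in parallel with R2, giving an effective lower resistance R2' = R2·R_L/(R2+R_L) = 28.80 MΩ.
Now apply the divider: V_out = 3.05 × 0.8900 = 2.714 V.
(Unloaded it would be 2.79 V; the load pulls it down.)

V_out ≈ 2.71 V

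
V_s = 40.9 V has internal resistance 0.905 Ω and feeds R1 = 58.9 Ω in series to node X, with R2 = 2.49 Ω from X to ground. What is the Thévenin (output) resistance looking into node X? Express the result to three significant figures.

R1' = 0.905 + 58.9 = 59.80 Ω (source resistance + R1).
With V_s suppressed (replaced by a short), R_th = R1' ‖ R2 = (59.80 × 2.49)/(59.80 + 2.49) = 2.390 Ω.

R_th ≈ 2.39 Ω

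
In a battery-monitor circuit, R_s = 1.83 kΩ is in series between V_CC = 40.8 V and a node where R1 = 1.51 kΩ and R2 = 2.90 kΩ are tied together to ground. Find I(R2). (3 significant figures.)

Parallel bank: R_p = 1/(1/1.51 + 1/2.90) = 0.9930 kΩ.
V_A = 40.8 × 0.9930/2.823 = 14.35 V.
Branch current I = V_A/R2 = 14.35/2.90 = 4.949 mA.

I ≈ 4.95 mA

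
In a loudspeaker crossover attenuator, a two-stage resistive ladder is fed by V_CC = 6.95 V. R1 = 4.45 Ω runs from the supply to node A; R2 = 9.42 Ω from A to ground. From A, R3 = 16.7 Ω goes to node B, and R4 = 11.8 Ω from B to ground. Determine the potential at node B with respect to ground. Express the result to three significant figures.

The second stage (R3 + R4 = 28.50 Ω) loads node A in parallel with R2.
R2 ‖ (R3+R4) = 7.080 Ω.
V_A = 6.95 × 7.080/(4.45 + 7.080) = 4.268 V.
V_B = V_A × 0.4140 = 1.767 V.

V_B ≈ 1.77 V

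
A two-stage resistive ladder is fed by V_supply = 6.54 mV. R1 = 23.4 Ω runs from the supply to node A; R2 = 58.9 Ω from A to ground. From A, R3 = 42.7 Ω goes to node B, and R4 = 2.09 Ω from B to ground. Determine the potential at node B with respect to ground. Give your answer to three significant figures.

The second stage (R3 + R4 = 44.79 Ω) loads node A in parallel with R2.
Effective lower resistance at A: R2 ‖ 44.79 = 25.44 Ω.
First divider: V_A = V_supply · 25.44/(23.4 + 25.44) = 3.407 mV.
Stage 2 is unloaded, so V_B = V_A · R4/(R3+R4) = 3.407 × 2.09/44.79 = 0.1590 mV.

V_B ≈ 0.159 mV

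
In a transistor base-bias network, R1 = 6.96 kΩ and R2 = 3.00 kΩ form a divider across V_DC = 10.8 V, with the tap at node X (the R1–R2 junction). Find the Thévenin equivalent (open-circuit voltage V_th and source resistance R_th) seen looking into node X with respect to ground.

V_th is the unloaded tap voltage: V_DC · R2/(R1+R2) = 10.8 × 0.3012 = 3.253 V.
Looking into X with the source shorted: R_th = R1·R2/(R1+R2) = 6.960 × 3.00/9.960 = 2.096 kΩ.

V_th ≈ 3.25 V, R_th ≈ 2.10 kΩ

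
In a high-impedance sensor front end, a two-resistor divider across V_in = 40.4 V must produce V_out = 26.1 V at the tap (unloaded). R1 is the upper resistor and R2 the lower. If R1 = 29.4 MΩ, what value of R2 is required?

R2 ≈ 53.7 MΩ

V_out/V_in = R2/(R1+R2) = 0.6460.
So R2 = R1 · V_out/(V_in − V_out) = 29.4 × 26.1/(40.4 − 26.1) = 29.4 × 1.825 = 53.66 MΩ.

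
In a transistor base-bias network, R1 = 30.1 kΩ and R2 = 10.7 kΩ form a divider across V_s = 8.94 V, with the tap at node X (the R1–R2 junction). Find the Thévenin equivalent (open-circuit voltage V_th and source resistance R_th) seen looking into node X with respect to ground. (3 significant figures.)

V_th is the unloaded tap voltage: V_s · R2/(R1+R2) = 8.94 × 0.2623 = 2.345 V.
With V_s suppressed (replaced by a short), R_th = R1 ‖ R2 = (30.10 × 10.7)/(30.10 + 10.7) = 7.894 kΩ.

V_th ≈ 2.34 V, R_th ≈ 7.89 kΩ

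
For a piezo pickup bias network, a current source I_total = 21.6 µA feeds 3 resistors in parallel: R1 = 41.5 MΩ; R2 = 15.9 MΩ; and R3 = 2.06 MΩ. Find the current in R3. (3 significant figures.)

I ≈ 18.3 µA

Total conductance ΣG = 1/41.5 + 1/15.9 + 1/2.06 = 0.5724 (units of 1/MΩ).
Current divider: I(R3) = I_total · G_k/ΣG = 21.6 × (0.4854/0.5724) = 21.6 × 0.8480 = 18.32 µA.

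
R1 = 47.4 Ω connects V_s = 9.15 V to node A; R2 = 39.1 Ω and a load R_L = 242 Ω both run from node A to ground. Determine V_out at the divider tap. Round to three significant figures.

V_out ≈ 3.80 V

First combine the lower leg with the load: R2 ‖ R_L = 33.66 Ω.
Then V_out = V_s · R2'/(R1 + R2') = 9.15 × 33.66/81.06 = 3.800 V.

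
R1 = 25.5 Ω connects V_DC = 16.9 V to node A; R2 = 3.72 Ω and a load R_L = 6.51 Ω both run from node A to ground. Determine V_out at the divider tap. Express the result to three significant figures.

V_out ≈ 1.44 V

First combine the lower leg with the load: R2 ‖ R_L = 2.367 Ω.
Now apply the divider: V_out = 16.9 × 0.08495 = 1.436 V.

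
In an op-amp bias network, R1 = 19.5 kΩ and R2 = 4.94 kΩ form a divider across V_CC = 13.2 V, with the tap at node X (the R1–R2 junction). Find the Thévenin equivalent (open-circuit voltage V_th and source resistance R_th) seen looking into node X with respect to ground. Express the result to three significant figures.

V_th ≈ 2.67 V, R_th ≈ 3.94 kΩ

V_th is the unloaded tap voltage: V_CC · R2/(R1+R2) = 13.2 × 0.2021 = 2.668 V.
Zeroing V_CC shorts the top of R1 to ground, so R_th = R1 ‖ R2 = 3.941 kΩ.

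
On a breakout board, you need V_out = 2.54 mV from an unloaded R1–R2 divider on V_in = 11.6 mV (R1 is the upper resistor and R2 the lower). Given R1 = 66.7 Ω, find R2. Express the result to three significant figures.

R2 ≈ 18.7 Ω

The divider ratio is R2/(R1+R2) = 2.54/11.6 = 0.2190.
Rearranging, R2 = R1·k/(1−k) = 66.7 × 0.2804 = 18.70 Ω.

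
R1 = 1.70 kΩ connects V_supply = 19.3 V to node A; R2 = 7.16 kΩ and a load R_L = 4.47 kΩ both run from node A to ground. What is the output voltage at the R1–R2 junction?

The load sits in parallel with R2, giving an effective lower resistance R2' = R2·R_L/(R2+R_L) = 2.752 kΩ.
Now apply the divider: V_out = 19.3 × 0.6181 = 11.93 V.
(Unloaded it would be 15.6 V; the load pulls it down.)

V_out ≈ 11.9 V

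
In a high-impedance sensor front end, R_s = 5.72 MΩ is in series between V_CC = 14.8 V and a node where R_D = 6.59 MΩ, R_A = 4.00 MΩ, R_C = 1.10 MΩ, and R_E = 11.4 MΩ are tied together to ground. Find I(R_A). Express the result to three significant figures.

I ≈ 0.411 µA

Combine the parallel branches: R_p = (1/6.59 + 1/4.00 + 1/1.10 + 1/11.4)⁻¹ = 0.7150 MΩ.
V_A = 14.8 × 0.7150/6.435 = 1.644 V.
Branch current I = V_A/R_A = 1.644/4.00 = 0.4111 µA.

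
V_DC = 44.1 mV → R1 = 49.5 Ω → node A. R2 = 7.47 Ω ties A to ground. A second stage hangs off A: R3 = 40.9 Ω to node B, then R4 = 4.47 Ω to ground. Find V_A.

V_A ≈ 5.06 mV

Looking into the second stage from A: R3 + R4 = 45.37 Ω appears in parallel with R2.
R2 ‖ (R3+R4) = 6.414 Ω.
V_A = 44.1 × 6.414/(49.5 + 6.414) = 5.059 mV.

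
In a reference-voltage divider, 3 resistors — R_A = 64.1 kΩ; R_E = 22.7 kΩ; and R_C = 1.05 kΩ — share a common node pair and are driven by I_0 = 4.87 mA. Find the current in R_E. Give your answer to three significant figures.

I ≈ 0.212 mA

Conductances: ΣG = 1/64.1 + 1/22.7 + 1/1.05 = 1.012 (1/kΩ).
R_E takes the fraction G_k/ΣG = 0.04405/1.012 = 0.04353, so I = 4.87 × 0.04353 = 0.2120 mA.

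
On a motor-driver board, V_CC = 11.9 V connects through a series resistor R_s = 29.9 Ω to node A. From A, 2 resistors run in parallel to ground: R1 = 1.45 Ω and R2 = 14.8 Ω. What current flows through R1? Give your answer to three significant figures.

Combine the parallel branches: R_p = (1/1.45 + 1/14.8)⁻¹ = 1.321 Ω.
V_A = 11.9 × 1.321/31.22 = 0.5034 V.
I(R1) = V_A / R1 = 0.5034/1.45 = 0.3471 A.

I ≈ 0.347 A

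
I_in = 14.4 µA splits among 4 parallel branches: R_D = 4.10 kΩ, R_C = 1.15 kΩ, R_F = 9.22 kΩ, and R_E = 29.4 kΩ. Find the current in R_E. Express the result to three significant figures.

ΣG = 1/4.10 + 1/1.15 + 1/9.22 + 1/29.4 = 1.256.
By the current-divider rule, I = I_in · G_k/ΣG = 14.4 × 0.02708 = 0.3900 µA.

I ≈ 0.390 µA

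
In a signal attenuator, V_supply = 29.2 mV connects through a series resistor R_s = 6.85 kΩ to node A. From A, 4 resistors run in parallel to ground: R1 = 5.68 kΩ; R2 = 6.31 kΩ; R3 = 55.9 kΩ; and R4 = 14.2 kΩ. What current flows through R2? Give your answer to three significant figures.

I ≈ 1.19 µA

Combine the parallel branches: R_p = (1/5.68 + 1/6.31 + 1/55.9 + 1/14.2)⁻¹ = 2.365 kΩ.
Node voltage V_A = V_supply · R_p/(R_s + R_p) = 29.2 × 0.2566 = 7.494 mV.
I(R2) = V_A / R2 = 7.494/6.31 = 1.188 µA.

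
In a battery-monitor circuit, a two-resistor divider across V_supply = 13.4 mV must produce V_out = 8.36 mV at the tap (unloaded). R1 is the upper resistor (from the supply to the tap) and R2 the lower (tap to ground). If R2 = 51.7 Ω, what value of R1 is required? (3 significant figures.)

The divider ratio is R2/(R1+R2) = 8.36/13.4 = 0.6239.
So R1 = R2 · (V_supply/V_out − 1) = 51.7 × (13.4/8.36 − 1) = 51.7 × 0.6029 = 31.17 Ω.

R1 ≈ 31.2 Ω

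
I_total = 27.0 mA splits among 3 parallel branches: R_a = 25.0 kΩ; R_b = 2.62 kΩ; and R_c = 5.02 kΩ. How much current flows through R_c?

I ≈ 8.66 mA

ΣG = 1/25.0 + 1/2.62 + 1/5.02 = 0.6209.
By the current-divider rule, I = I_total · G_k/ΣG = 27.0 × 0.3208 = 8.663 mA.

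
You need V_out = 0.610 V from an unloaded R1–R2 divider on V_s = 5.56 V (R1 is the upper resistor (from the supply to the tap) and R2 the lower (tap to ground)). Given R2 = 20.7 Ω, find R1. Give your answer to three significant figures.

R1 ≈ 168 Ω

Required fraction k = V_out/V_s = 0.1097.
R1 = R2·(1/k − 1) = 20.7 × 8.115 = 168.0 Ω.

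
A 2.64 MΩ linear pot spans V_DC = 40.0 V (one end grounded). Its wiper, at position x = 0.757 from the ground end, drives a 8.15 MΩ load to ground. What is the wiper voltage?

V_out ≈ 28.6 V

The pot divides into 0.6415 MΩ above the wiper and 1.998 MΩ below.
Lower segment in parallel with the load: 1.998 ‖ 8.15 = 1.605 MΩ.
Loaded-divider output: V_out = 40.0 × 0.7144 = 28.58 V.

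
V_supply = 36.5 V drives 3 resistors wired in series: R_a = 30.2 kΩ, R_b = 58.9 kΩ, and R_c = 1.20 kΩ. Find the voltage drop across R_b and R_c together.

V ≈ 24.3 V

ΣR = 30.2 + 58.9 + 1.20 = 90.30 kΩ.
R_{R_b..R_c} = 58.9 + 1.20 = 60.10 kΩ.
Voltage divider: V = V_supply · (60.10 / 90.30) = 36.5 × 0.6656 = 24.29 V.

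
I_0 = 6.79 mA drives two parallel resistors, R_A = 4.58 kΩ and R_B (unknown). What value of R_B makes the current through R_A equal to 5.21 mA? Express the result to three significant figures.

In a two-way split, I_A/I_0 = R_B/(R_A + R_B).
With f = 0.7673, R_B = R_A · f/(1−f) = 4.58 × 3.297 = 15.10 kΩ.

R_B ≈ 15.1 kΩ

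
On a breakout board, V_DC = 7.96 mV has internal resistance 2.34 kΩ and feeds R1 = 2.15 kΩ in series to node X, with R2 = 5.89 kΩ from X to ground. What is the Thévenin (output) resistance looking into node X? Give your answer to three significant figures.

R1' = 2.34 + 2.15 = 4.490 kΩ (source resistance + R1).
Looking into X with the source shorted: R_th = R1'·R2/(R1'+R2) = 4.490 × 5.89/10.38 = 2.548 kΩ.

R_th ≈ 2.55 kΩ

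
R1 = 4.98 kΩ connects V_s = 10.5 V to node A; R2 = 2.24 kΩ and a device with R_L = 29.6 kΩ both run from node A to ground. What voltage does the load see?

R2 ‖ R_L = (2.24 × 29.6)/(2.24 + 29.6) = 2.082 kΩ.
Then V_out = V_s · R2'/(R1 + R2') = 10.5 × 2.082/7.062 = 3.096 V.

V_out ≈ 3.10 V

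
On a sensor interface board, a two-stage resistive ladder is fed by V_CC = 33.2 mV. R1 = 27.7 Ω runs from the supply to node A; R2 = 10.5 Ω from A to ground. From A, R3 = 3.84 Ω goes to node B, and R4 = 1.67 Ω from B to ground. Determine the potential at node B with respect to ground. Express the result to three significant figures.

V_B ≈ 1.16 mV

Looking into the second stage from A: R3 + R4 = 5.510 Ω appears in parallel with R2.
R2 ‖ (R3+R4) = 3.614 Ω.
So V_A = 33.2 × 0.1154 = 3.831 mV.
Stage 2 is unloaded, so V_B = V_A · R4/(R3+R4) = 3.831 × 1.67/5.510 = 1.161 mV.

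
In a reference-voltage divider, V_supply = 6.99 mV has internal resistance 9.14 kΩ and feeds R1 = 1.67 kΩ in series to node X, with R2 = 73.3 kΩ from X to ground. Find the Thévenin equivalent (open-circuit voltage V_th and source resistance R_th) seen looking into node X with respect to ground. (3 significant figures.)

V_th ≈ 6.09 mV, R_th ≈ 9.42 kΩ

R1' = 9.14 + 1.67 = 10.81 kΩ (source resistance + R1).
With X open, the divider is unloaded: V_th = 6.99 × 73.3/84.11 = 6.092 mV.
Zeroing V_supply shorts the top of R1' to ground, so R_th = R1' ‖ R2 = 9.421 kΩ.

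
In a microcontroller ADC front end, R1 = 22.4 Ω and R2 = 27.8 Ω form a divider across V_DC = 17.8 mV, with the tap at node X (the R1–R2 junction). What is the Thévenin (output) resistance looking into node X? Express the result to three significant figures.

Looking into X with the source shorted: R_th = R1·R2/(R1+R2) = 22.40 × 27.8/50.20 = 12.40 Ω.

R_th ≈ 12.4 Ω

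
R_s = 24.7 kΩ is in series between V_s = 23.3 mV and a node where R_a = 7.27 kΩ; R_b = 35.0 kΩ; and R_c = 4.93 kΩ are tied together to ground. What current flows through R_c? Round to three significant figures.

Parallel bank: R_p = 1/(1/7.27 + 1/35.0 + 1/4.93) = 2.710 kΩ.
V_A by voltage divider: V_A = 23.3 × 2.710/(24.7 + 2.710) = 2.304 mV.
I(R_c) = V_A / R_c = 2.304/4.93 = 0.4673 µA.

I ≈ 0.467 µA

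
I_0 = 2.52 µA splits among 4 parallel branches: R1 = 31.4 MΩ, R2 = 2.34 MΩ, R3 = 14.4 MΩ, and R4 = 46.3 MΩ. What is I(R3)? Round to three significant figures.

Conductances: ΣG = 1/31.4 + 1/2.34 + 1/14.4 + 1/46.3 = 0.5502 (1/MΩ).
By the current-divider rule, I = I_0 · G_k/ΣG = 2.52 × 0.1262 = 0.3180 µA.

I ≈ 0.318 µA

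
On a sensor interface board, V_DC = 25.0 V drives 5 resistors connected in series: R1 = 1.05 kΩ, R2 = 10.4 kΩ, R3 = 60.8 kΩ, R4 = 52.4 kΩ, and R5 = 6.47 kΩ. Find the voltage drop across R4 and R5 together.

Series total: ΣR = 1.05 + 10.4 + 60.8 + 52.4 + 6.47 = 131.1 kΩ.
R_{R4..R5} = 52.4 + 6.47 = 58.87 kΩ.
V = V_DC · R/ΣR = 25.0 × 0.4490 = 11.22 V.

V ≈ 11.2 V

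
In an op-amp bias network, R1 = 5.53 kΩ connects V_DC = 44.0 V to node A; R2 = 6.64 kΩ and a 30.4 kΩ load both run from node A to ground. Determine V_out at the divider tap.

V_out ≈ 21.8 V

The load sits in parallel with R2, giving an effective lower resistance R2' = R2·R_L/(R2+R_L) = 5.450 kΩ.
Voltage divider with the loaded lower leg: V_out = 44.0 × 5.450/(5.53 + 5.450) = 44.0 × 0.4963 = 21.84 V.
(Unloaded it would be 24.0 V; the load pulls it down.)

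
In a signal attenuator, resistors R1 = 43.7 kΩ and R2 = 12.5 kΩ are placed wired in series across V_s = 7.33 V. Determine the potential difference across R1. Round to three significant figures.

V ≈ 5.70 V

Series total: ΣR = 43.7 + 12.5 = 56.20 kΩ.
By the voltage-divider rule, V = 7.33 × 43.70/56.20 = 5.700 V.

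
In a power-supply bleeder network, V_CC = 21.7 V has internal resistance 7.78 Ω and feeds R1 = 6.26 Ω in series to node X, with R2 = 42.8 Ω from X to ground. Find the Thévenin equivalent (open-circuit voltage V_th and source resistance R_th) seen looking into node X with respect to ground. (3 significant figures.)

V_th ≈ 16.3 V, R_th ≈ 10.6 Ω

R1' = 7.78 + 6.26 = 14.04 Ω (source resistance + R1).
With X open, the divider is unloaded: V_th = 21.7 × 42.8/56.84 = 16.34 V.
Zeroing V_CC shorts the top of R1' to ground, so R_th = R1' ‖ R2 = 10.57 Ω.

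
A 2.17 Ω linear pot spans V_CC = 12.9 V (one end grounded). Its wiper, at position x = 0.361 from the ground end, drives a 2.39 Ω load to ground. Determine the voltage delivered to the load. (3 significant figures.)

V_out ≈ 3.85 V

Lower segment x·R_p = 0.7834 Ω; upper segment (1−x)·R_p = 1.387 Ω.
Lower segment in parallel with the load: 0.7834 ‖ 2.39 = 0.5900 Ω.
Loaded-divider output: V_out = 12.9 × 0.2985 = 3.850 V.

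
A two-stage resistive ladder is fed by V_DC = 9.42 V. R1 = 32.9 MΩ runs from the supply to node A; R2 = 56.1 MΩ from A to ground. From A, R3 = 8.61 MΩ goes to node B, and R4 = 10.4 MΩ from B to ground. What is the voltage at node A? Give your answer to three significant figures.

V_A ≈ 2.84 V

The second stage (R3 + R4 = 19.01 MΩ) loads node A in parallel with R2.
Effective lower resistance at A: R2 ‖ 19.01 = 14.20 MΩ.
So V_A = 9.42 × 0.3015 = 2.840 V.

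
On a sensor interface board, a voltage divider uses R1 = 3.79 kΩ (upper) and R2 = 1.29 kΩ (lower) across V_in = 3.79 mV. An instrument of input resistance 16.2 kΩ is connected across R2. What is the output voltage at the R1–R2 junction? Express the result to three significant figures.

First combine the lower leg with the load: R2 ‖ R_L = 1.195 kΩ.
Voltage divider with the loaded lower leg: V_out = 3.79 × 1.195/(3.79 + 1.195) = 3.79 × 0.2397 = 0.9085 mV.
(Unloaded it would be 0.962 mV; the load pulls it down.)

V_out ≈ 0.908 mV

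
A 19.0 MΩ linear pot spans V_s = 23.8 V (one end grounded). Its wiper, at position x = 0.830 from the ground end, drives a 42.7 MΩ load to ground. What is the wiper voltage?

V_out ≈ 18.6 V

The pot divides into 3.230 MΩ above the wiper and 15.77 MΩ below.
R_L loads the lower segment: effective lower R = 11.52 MΩ.
Loaded-divider output: V_out = 23.8 × 0.7810 = 18.59 V.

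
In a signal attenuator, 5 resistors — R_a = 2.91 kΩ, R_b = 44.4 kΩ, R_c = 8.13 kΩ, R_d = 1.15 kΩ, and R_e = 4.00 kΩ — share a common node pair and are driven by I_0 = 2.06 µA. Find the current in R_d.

ΣG = 1/2.91 + 1/44.4 + 1/8.13 + 1/1.15 + 1/4.00 = 1.609.
R_d takes the fraction G_k/ΣG = 0.8696/1.609 = 0.5405, so I = 2.06 × 0.5405 = 1.113 µA.

I ≈ 1.11 µA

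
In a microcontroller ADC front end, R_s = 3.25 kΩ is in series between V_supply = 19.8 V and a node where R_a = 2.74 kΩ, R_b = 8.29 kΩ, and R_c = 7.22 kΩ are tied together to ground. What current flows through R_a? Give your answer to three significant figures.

I ≈ 2.39 mA

Equivalent of the parallel group: R_p = 1.602 kΩ.
V_A by voltage divider: V_A = 19.8 × 1.602/(3.25 + 1.602) = 6.538 V.
I(R_a) = V_A / R_a = 6.538/2.74 = 2.386 mA.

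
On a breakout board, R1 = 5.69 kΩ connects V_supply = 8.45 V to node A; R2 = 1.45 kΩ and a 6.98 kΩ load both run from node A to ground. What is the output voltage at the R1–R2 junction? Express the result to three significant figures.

R2 ‖ R_L = (1.45 × 6.98)/(1.45 + 6.98) = 1.201 kΩ.
Then V_out = V_supply · R2'/(R1 + R2') = 8.45 × 1.201/6.891 = 1.472 V.
(Unloaded it would be 1.72 V; the load pulls it down.)

V_out ≈ 1.47 V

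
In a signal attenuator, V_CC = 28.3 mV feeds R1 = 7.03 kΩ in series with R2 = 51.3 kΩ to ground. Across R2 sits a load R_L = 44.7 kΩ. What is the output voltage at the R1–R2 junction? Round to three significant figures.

V_out ≈ 21.9 mV

First combine the lower leg with the load: R2 ‖ R_L = 23.89 kΩ.
Voltage divider with the loaded lower leg: V_out = 28.3 × 23.89/(7.03 + 23.89) = 28.3 × 0.7726 = 21.86 mV.
(Unloaded it would be 24.9 mV; the load pulls it down.)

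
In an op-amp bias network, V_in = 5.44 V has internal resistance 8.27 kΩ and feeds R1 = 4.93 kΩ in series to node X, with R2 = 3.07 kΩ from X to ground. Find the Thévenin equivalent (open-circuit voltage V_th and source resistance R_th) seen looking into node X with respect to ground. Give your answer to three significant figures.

R1' = 8.27 + 4.93 = 13.20 kΩ (source resistance + R1).
Open-circuit (no load on X): V_th = V_in · R2/(R1' + R2) = 5.44 × 3.07/(13.20 + 3.07) = 1.026 V.
Zeroing V_in shorts the top of R1' to ground, so R_th = R1' ‖ R2 = 2.491 kΩ.

V_th ≈ 1.03 V, R_th ≈ 2.49 kΩ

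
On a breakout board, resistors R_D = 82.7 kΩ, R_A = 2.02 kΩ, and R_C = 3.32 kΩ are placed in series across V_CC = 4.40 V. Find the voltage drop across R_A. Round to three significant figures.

Total series resistance ΣR = 82.7 + 2.02 + 3.32 = 88.04 kΩ.
V = V_CC · R/ΣR = 4.40 × 0.02294 = 0.1010 V.

V ≈ 0.101 V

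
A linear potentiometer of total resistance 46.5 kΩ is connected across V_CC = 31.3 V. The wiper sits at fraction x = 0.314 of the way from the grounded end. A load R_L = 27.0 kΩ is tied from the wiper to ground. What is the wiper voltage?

V_out ≈ 7.17 V

The pot divides into 31.90 kΩ above the wiper and 14.60 kΩ below.
(x·R_p) ‖ R_L = 9.476 kΩ.
Then V_out = V_CC · 9.476/(31.90 + 9.476) = 7.169 V.
(Unloaded: V_out = x·V_CC = 9.83 V.)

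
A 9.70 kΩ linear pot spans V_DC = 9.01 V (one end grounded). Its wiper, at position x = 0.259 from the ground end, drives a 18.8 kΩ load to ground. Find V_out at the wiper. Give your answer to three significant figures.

Split the track: R_lower = x·R_p = 2.512 kΩ, R_upper = (1−x)·R_p = 7.188 kΩ.
Lower segment in parallel with the load: 2.512 ‖ 18.8 = 2.216 kΩ.
V_out = 9.01 × 2.216/(7.188 + 2.216) = 2.123 V.

V_out ≈ 2.12 V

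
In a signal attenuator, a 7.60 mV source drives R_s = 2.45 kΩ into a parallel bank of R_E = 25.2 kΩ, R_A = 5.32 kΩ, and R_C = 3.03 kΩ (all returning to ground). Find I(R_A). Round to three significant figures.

I ≈ 0.604 µA

Equivalent of the parallel group: R_p = 1.793 kΩ.
Node voltage V_A = V_in · R_p/(R_s + R_p) = 7.60 × 0.4226 = 3.212 mV.
Branch current I = V_A/R_A = 3.212/5.32 = 0.6037 µA.
(Check via current divider: I_total = 1.791 µA; share G_k/ΣG = 0.3371 → same result.)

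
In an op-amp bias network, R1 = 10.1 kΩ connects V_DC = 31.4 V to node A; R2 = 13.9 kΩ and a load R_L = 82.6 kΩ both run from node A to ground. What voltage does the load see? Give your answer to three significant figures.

V_out ≈ 17.0 V

R2 ‖ R_L = (13.9 × 82.6)/(13.9 + 82.6) = 11.90 kΩ.
Voltage divider with the loaded lower leg: V_out = 31.4 × 11.90/(10.1 + 11.90) = 31.4 × 0.5409 = 16.98 V.
(Unloaded it would be 18.2 V; the load pulls it down.)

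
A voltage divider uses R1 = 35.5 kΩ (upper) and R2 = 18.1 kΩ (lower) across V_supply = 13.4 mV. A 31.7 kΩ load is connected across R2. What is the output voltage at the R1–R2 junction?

V_out ≈ 3.28 mV

First combine the lower leg with the load: R2 ‖ R_L = 11.52 kΩ.
Then V_out = V_supply · R2'/(R1 + R2') = 13.4 × 11.52/47.02 = 3.283 mV.
(Unloaded it would be 4.53 mV; the load pulls it down.)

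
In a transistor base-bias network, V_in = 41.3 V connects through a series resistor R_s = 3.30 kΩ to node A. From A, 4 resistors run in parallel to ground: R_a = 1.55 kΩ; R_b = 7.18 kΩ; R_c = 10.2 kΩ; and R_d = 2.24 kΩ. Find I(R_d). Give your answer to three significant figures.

I ≈ 3.42 mA

Combine the parallel branches: R_p = (1/1.55 + 1/7.18 + 1/10.2 + 1/2.24)⁻¹ = 0.7525 kΩ.
V_A by voltage divider: V_A = 41.3 × 0.7525/(3.30 + 0.7525) = 7.669 V.
I(R_d) = V_A / R_d = 7.669/2.24 = 3.424 mA.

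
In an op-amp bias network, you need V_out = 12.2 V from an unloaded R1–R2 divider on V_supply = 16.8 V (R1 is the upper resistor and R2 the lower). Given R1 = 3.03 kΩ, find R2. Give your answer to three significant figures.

R2 ≈ 8.04 kΩ

Required fraction k = V_out/V_supply = 0.7262.
So R2 = R1 · V_out/(V_supply − V_out) = 3.03 × 12.2/(16.8 − 12.2) = 3.03 × 2.652 = 8.036 kΩ.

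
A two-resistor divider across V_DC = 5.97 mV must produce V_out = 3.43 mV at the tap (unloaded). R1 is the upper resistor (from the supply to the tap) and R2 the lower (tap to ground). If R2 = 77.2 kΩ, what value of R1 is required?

The divider ratio is R2/(R1+R2) = 3.43/5.97 = 0.5745.
R1 = R2·(1/k − 1) = 77.2 × 0.7405 = 57.17 kΩ.

R1 ≈ 57.2 kΩ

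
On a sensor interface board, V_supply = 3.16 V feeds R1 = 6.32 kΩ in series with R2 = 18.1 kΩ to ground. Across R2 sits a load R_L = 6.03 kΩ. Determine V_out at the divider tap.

V_out ≈ 1.32 V

First combine the lower leg with the load: R2 ‖ R_L = 4.523 kΩ.
Then V_out = V_supply · R2'/(R1 + R2') = 3.16 × 4.523/10.84 = 1.318 V.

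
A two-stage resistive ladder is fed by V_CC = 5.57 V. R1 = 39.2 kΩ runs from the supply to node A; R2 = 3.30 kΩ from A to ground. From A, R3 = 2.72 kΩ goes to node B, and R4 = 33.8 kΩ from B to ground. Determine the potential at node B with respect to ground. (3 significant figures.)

Node A sees R2 in parallel with the series input of stage 2, R3 + R4 = 36.52 kΩ.
R2 ‖ (R3+R4) = 3.027 kΩ.
V_A = 5.57 × 3.027/(39.2 + 3.027) = 0.3992 V.
V_B = V_A × 0.9255 = 0.3695 V.

V_B ≈ 0.369 V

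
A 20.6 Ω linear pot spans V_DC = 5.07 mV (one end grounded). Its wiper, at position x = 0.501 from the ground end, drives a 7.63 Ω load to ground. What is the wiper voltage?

The pot divides into 10.28 Ω above the wiper and 10.32 Ω below.
Lower segment in parallel with the load: 10.32 ‖ 7.63 = 4.387 Ω.
V_out = 5.07 × 4.387/(10.28 + 4.387) = 1.516 mV.

V_out ≈ 1.52 mV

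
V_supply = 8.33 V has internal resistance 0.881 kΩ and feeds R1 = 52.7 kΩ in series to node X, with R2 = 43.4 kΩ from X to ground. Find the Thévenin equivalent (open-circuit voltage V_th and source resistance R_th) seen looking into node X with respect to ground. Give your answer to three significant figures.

V_th ≈ 3.73 V, R_th ≈ 24.0 kΩ

R1' = 0.881 + 52.7 = 53.58 kΩ (source resistance + R1).
With X open, the divider is unloaded: V_th = 8.33 × 43.4/96.98 = 3.728 V.
Looking into X with the source shorted: R_th = R1'·R2/(R1'+R2) = 53.58 × 43.4/96.98 = 23.98 kΩ.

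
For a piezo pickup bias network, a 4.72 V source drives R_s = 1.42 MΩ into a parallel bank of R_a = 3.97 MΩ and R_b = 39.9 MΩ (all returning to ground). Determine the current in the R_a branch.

I ≈ 0.853 µA

Parallel bank: R_p = 1/(1/3.97 + 1/39.9) = 3.611 MΩ.
V_A by voltage divider: V_A = 4.72 × 3.611/(1.42 + 3.611) = 3.388 V.
I(R_a) = V_A / R_a = 3.388/3.97 = 0.8533 µA.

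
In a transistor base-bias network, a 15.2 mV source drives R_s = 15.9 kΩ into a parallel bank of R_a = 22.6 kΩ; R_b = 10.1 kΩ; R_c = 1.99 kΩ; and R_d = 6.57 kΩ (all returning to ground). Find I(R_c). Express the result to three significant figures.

I ≈ 0.558 µA

Parallel bank: R_p = 1/(1/22.6 + 1/10.1 + 1/1.99 + 1/6.57) = 1.253 kΩ.
V_A = 15.2 × 1.253/17.15 = 1.110 mV.
I(R_c) = V_A / R_c = 1.110/1.99 = 0.5580 µA.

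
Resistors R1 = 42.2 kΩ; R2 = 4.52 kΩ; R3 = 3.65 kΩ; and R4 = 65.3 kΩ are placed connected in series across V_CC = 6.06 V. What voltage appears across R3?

ΣR = 42.2 + 4.52 + 3.65 + 65.3 = 115.7 kΩ.
V = V_CC · R/ΣR = 6.06 × 0.03156 = 0.1912 V.

V ≈ 0.191 V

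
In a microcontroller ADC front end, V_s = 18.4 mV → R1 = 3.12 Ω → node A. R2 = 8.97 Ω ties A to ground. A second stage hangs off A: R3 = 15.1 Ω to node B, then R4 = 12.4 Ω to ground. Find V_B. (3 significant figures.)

V_B ≈ 5.68 mV

The second stage (R3 + R4 = 27.50 Ω) loads node A in parallel with R2.
R2 ‖ (R3+R4) = 6.764 Ω.
So V_A = 18.4 × 0.6843 = 12.59 mV.
V_B = V_A × 0.4509 = 5.678 mV.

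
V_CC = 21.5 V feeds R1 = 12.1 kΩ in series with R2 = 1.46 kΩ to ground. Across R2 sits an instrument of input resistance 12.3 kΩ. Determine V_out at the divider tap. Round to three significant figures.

The load sits in parallel with R2, giving an effective lower resistance R2' = R2·R_L/(R2+R_L) = 1.305 kΩ.
Now apply the divider: V_out = 21.5 × 0.09736 = 2.093 V.

V_out ≈ 2.09 V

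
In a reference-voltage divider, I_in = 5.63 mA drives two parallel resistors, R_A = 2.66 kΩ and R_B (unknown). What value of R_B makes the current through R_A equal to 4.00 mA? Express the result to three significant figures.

The fraction through R_A equals R_B/(R_A+R_B).
With f = 0.7105, R_B = R_A · f/(1−f) = 2.66 × 2.454 = 6.528 kΩ.

R_B ≈ 6.53 kΩ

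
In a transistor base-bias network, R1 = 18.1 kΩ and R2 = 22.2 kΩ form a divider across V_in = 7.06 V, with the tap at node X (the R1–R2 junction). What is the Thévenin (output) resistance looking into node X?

R_th ≈ 9.97 kΩ

Looking into X with the source shorted: R_th = R1·R2/(R1+R2) = 18.10 × 22.2/40.30 = 9.971 kΩ.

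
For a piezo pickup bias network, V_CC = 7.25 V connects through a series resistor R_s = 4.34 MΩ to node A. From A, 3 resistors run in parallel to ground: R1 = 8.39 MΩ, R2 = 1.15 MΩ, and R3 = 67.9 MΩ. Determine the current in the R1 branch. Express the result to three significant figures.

I ≈ 0.161 µA

Parallel bank: R_p = 1/(1/8.39 + 1/1.15 + 1/67.9) = 0.9965 MΩ.
V_A by voltage divider: V_A = 7.25 × 0.9965/(4.34 + 0.9965) = 1.354 V.
Branch current I = V_A/R1 = 1.354/8.39 = 0.1614 µA.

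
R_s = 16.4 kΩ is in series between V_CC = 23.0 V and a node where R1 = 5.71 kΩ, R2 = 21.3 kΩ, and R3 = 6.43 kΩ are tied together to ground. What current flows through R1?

I ≈ 0.560 mA

Combine the parallel branches: R_p = (1/5.71 + 1/21.3 + 1/6.43)⁻¹ = 2.648 kΩ.
V_A by voltage divider: V_A = 23.0 × 2.648/(16.4 + 2.648) = 3.198 V.
I(R1) = V_A / R1 = 3.198/5.71 = 0.5600 mA.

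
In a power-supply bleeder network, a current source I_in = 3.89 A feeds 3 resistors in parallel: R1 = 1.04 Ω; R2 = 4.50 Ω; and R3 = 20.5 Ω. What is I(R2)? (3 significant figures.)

I ≈ 0.701 A

Conductances: ΣG = 1/1.04 + 1/4.50 + 1/20.5 = 1.233 (1/Ω).
By the current-divider rule, I = I_in · G_k/ΣG = 3.89 × 0.1803 = 0.7014 A.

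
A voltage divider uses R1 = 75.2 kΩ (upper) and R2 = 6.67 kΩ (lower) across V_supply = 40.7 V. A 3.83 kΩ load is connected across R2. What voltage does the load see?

V_out ≈ 1.28 V

R2 ‖ R_L = (6.67 × 3.83)/(6.67 + 3.83) = 2.433 kΩ.
Then V_out = V_supply · R2'/(R1 + R2') = 40.7 × 2.433/77.63 = 1.276 V.
(Unloaded it would be 3.32 V; the load pulls it down.)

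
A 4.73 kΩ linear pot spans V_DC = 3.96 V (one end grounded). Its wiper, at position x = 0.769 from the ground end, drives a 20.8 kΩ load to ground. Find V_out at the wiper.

V_out ≈ 2.93 V

Lower segment x·R_p = 3.637 kΩ; upper segment (1−x)·R_p = 1.093 kΩ.
R_L loads the lower segment: effective lower R = 3.096 kΩ.
Loaded-divider output: V_out = 3.96 × 0.7391 = 2.927 V.
(Unloaded: V_out = x·V_DC = 3.05 V.)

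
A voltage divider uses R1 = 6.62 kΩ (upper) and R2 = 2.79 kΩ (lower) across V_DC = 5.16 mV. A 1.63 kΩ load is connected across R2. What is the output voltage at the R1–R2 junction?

V_out ≈ 0.694 mV

R2 ‖ R_L = (2.79 × 1.63)/(2.79 + 1.63) = 1.029 kΩ.
Voltage divider with the loaded lower leg: V_out = 5.16 × 1.029/(6.62 + 1.029) = 5.16 × 0.1345 = 0.6941 mV.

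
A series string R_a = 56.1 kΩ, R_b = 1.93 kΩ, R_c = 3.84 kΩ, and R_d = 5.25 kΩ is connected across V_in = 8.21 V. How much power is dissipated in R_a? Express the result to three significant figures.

The common current is I = 8.21/67.12 = 0.1223 mA.
P(R_a) = I²·R_a = (0.1223)² × 56.1 = 0.8394 mW.

P ≈ 0.839 mW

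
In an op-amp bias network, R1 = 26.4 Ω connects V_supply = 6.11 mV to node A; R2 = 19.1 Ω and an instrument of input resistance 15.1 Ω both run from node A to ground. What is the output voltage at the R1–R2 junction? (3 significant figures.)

The load sits in parallel with R2, giving an effective lower resistance R2' = R2·R_L/(R2+R_L) = 8.433 Ω.
Then V_out = V_supply · R2'/(R1 + R2') = 6.11 × 8.433/34.83 = 1.479 mV.

V_out ≈ 1.48 mV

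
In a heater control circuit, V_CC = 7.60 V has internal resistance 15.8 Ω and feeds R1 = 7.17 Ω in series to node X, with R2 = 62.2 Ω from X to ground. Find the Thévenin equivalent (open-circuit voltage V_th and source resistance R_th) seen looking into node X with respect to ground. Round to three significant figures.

R1' = 15.8 + 7.17 = 22.97 Ω (source resistance + R1).
V_th is the unloaded tap voltage: V_CC · R2/(R1'+R2) = 7.60 × 0.7303 = 5.550 V.
With V_CC suppressed (replaced by a short), R_th = R1' ‖ R2 = (22.97 × 62.2)/(22.97 + 62.2) = 16.78 Ω.

V_th ≈ 5.55 V, R_th ≈ 16.8 Ω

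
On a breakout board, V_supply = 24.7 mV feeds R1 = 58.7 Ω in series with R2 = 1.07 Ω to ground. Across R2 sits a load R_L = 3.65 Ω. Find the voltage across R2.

V_out ≈ 0.343 mV

First combine the lower leg with the load: R2 ‖ R_L = 0.8274 Ω.
Now apply the divider: V_out = 24.7 × 0.01390 = 0.3433 mV.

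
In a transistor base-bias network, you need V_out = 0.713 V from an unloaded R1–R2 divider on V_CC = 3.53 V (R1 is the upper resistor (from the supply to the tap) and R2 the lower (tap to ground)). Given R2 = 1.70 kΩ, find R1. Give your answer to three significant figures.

R1 ≈ 6.72 kΩ

V_out/V_CC = R2/(R1+R2) = 0.2020.
Rearranging, R1 = R2·(1−k)/k = 1.70 × 3.951 = 6.717 kΩ.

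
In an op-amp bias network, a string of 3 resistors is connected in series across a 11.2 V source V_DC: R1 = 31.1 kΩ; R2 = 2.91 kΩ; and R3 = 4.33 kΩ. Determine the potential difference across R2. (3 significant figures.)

Series total: ΣR = 31.1 + 2.91 + 4.33 = 38.34 kΩ.
By the voltage-divider rule, V = 11.2 × 2.910/38.34 = 0.8501 V.

V ≈ 0.850 V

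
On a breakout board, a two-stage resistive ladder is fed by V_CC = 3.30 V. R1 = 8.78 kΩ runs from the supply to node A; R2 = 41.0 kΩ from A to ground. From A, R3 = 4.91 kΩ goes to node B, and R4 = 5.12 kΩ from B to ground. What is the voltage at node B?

Node A sees R2 in parallel with the series input of stage 2, R3 + R4 = 10.03 kΩ.
R2 ‖ (R3+R4) = 8.059 kΩ.
First divider: V_A = V_CC · 8.059/(8.78 + 8.059) = 1.579 V.
V_B = V_A × 0.5105 = 0.8062 V.

V_B ≈ 0.806 V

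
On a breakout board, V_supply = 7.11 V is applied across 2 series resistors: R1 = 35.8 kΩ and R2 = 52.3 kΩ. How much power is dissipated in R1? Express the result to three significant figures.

The common current is I = 7.11/88.10 = 0.08070 mA.
P = I²R = 0.006513 × 35.8 = 0.2332 mW.

P ≈ 0.233 mW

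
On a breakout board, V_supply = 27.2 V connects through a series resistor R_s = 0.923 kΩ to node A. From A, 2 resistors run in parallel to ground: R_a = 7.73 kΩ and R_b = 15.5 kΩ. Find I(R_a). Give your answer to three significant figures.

I ≈ 2.98 mA

Parallel bank: R_p = 1/(1/7.73 + 1/15.5) = 5.158 kΩ.
Node voltage V_A = V_supply · R_p/(R_s + R_p) = 27.2 × 0.8482 = 23.07 V.
Branch current I = V_A/R_a = 23.07/7.73 = 2.985 mA.
(Check via current divider: I_total = 4.473 mA; share G_k/ΣG = 0.6672 → same result.)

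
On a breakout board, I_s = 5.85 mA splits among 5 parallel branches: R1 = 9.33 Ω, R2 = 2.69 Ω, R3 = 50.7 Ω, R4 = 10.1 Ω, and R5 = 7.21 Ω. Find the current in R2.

Conductances: ΣG = 1/9.33 + 1/2.69 + 1/50.7 + 1/10.1 + 1/7.21 = 0.7364 (1/Ω).
By the current-divider rule, I = I_s · G_k/ΣG = 5.85 × 0.5048 = 2.953 mA.

I ≈ 2.95 mA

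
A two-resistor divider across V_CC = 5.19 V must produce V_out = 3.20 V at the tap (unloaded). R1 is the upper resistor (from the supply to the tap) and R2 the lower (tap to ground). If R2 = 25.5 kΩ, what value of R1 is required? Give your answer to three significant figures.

R1 ≈ 15.9 kΩ

V_out/V_CC = R2/(R1+R2) = 0.6166.
So R1 = R2 · (V_CC/V_out − 1) = 25.5 × (5.19/3.20 − 1) = 25.5 × 0.6219 = 15.86 kΩ.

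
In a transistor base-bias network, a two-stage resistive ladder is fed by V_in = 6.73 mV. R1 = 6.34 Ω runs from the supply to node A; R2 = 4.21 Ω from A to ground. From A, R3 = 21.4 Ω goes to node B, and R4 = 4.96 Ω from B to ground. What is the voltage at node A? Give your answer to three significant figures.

V_A ≈ 2.45 mV

Looking into the second stage from A: R3 + R4 = 26.36 Ω appears in parallel with R2.
Effective lower resistance at A: R2 ‖ 26.36 = 3.630 Ω.
So V_A = 6.73 × 0.3641 = 2.450 mV.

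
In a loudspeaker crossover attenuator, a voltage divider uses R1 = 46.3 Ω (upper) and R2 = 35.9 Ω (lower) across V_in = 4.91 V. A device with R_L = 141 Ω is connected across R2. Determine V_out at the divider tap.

V_out ≈ 1.88 V

The load sits in parallel with R2, giving an effective lower resistance R2' = R2·R_L/(R2+R_L) = 28.61 Ω.
Voltage divider with the loaded lower leg: V_out = 4.91 × 28.61/(46.3 + 28.61) = 4.91 × 0.3820 = 1.875 V.
(Unloaded it would be 2.14 V; the load pulls it down.)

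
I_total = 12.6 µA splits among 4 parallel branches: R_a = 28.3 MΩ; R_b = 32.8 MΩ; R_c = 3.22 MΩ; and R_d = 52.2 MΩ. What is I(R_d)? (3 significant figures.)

Conductances: ΣG = 1/28.3 + 1/32.8 + 1/3.22 + 1/52.2 = 0.3955 (1/MΩ).
R_d takes the fraction G_k/ΣG = 0.01916/0.3955 = 0.04843, so I = 12.6 × 0.04843 = 0.6103 µA.

I ≈ 0.610 µA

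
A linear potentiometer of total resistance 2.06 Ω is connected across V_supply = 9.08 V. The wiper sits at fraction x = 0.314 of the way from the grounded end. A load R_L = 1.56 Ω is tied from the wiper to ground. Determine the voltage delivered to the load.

Split the track: R_lower = x·R_p = 0.6468 Ω, R_upper = (1−x)·R_p = 1.413 Ω.
R_L loads the lower segment: effective lower R = 0.4572 Ω.
Loaded-divider output: V_out = 9.08 × 0.2445 = 2.220 V.

V_out ≈ 2.22 V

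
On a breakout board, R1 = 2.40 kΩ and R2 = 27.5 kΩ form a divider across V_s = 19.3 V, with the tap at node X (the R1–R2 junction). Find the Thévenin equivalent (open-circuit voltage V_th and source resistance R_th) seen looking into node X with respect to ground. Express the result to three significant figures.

Open-circuit (no load on X): V_th = V_s · R2/(R1 + R2) = 19.3 × 27.5/(2.400 + 27.5) = 17.75 V.
Looking into X with the source shorted: R_th = R1·R2/(R1+R2) = 2.400 × 27.5/29.90 = 2.207 kΩ.

V_th ≈ 17.8 V, R_th ≈ 2.21 kΩ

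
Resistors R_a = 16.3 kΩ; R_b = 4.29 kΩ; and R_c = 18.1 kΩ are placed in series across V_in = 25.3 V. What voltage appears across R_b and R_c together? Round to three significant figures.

V ≈ 14.6 V

Series total: ΣR = 16.3 + 4.29 + 18.1 = 38.69 kΩ.
R_{R_b..R_c} = 4.29 + 18.1 = 22.39 kΩ.
By the voltage-divider rule, V = 25.3 × 22.39/38.69 = 14.64 V.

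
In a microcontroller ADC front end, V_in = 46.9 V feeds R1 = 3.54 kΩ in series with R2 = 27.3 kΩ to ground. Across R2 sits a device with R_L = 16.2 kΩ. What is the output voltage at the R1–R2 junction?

R2 ‖ R_L = (27.3 × 16.2)/(27.3 + 16.2) = 10.17 kΩ.
Then V_out = V_in · R2'/(R1 + R2') = 46.9 × 10.17/13.71 = 34.79 V.
(Unloaded it would be 41.5 V; the load pulls it down.)

V_out ≈ 34.8 V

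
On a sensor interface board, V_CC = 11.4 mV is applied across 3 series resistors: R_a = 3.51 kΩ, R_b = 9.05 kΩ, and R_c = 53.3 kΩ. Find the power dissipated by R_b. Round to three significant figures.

ΣR = 65.86 kΩ → I = 11.4/65.86 = 0.1731 µA.
P = I²R = 0.02996 × 9.05 = 0.2712 nW.

P ≈ 0.271 nW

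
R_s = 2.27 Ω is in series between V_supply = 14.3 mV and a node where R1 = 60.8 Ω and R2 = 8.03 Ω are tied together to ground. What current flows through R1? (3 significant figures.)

Parallel bank: R_p = 1/(1/60.8 + 1/8.03) = 7.093 Ω.
V_A by voltage divider: V_A = 14.3 × 7.093/(2.27 + 7.093) = 10.83 mV.
I(R1) = V_A / R1 = 10.83/60.8 = 0.1782 mA.
(Check via current divider: I_total = 1.527 mA; share G_k/ΣG = 0.1167 → same result.)

I ≈ 0.178 mA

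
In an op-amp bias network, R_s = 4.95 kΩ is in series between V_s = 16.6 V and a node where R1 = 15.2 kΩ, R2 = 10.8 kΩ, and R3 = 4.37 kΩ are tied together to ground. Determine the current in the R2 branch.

Combine the parallel branches: R_p = (1/15.2 + 1/10.8 + 1/4.37)⁻¹ = 2.583 kΩ.
Node voltage V_A = V_s · R_p/(R_s + R_p) = 16.6 × 0.3429 = 5.691 V.
I(R2) = V_A / R2 = 5.691/10.8 = 0.5270 mA.
(Check via current divider: I_total = 2.204 mA; share G_k/ΣG = 0.2391 → same result.)

I ≈ 0.527 mA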